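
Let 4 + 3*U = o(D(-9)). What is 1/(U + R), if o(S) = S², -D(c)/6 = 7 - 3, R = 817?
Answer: 3/3023 ≈ 0.00099239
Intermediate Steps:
D(c) = -24 (D(c) = -6*(7 - 3) = -6*4 = -24)
U = 572/3 (U = -4/3 + (⅓)*(-24)² = -4/3 + (⅓)*576 = -4/3 + 192 = 572/3 ≈ 190.67)
1/(U + R) = 1/(572/3 + 817) = 1/(3023/3) = 3/3023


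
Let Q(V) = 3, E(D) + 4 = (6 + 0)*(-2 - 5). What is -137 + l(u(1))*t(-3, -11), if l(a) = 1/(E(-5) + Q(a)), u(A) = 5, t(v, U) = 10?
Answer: -5901/43 ≈ -137.23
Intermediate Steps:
E(D) = -46 (E(D) = -4 + (6 + 0)*(-2 - 5) = -4 + 6*(-7) = -4 - 42 = -46)
l(a) = -1/43 (l(a) = 1/(-46 + 3) = 1/(-43) = -1/43)
-137 + l(u(1))*t(-3, -11) = -137 - 1/43*10 = -137 - 10/43 = -5901/43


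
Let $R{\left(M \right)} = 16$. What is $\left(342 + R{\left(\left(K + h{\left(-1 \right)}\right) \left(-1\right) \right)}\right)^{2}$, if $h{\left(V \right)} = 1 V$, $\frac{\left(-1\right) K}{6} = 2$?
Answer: $128164$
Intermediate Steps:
$K = -12$ ($K = \left(-6\right) 2 = -12$)
$h{\left(V \right)} = V$
$\left(342 + R{\left(\left(K + h{\left(-1 \right)}\right) \left(-1\right) \right)}\right)^{2} = \left(342 + 16\right)^{2} = 358^{2} = 128164$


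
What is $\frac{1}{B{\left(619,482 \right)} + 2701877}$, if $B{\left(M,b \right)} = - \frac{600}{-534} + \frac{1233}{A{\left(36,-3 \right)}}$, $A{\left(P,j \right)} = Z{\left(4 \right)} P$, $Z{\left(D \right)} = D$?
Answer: $\frac{1424}{3847486641} \approx 3.7011 \cdot 10^{-7}$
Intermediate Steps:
$A{\left(P,j \right)} = 4 P$
$B{\left(M,b \right)} = \frac{13793}{1424}$ ($B{\left(M,b \right)} = - \frac{600}{-534} + \frac{1233}{4 \cdot 36} = \left(-600\right) \left(- \frac{1}{534}\right) + \frac{1233}{144} = \frac{100}{89} + 1233 \cdot \frac{1}{144} = \frac{100}{89} + \frac{137}{16} = \frac{13793}{1424}$)
$\frac{1}{B{\left(619,482 \right)} + 2701877} = \frac{1}{\frac{13793}{1424} + 2701877} = \frac{1}{\frac{3847486641}{1424}} = \frac{1424}{3847486641}$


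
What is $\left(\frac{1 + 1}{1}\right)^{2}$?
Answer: $4$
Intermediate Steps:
$\left(\frac{1 + 1}{1}\right)^{2} = \left(1 \cdot 2\right)^{2} = 2^{2} = 4$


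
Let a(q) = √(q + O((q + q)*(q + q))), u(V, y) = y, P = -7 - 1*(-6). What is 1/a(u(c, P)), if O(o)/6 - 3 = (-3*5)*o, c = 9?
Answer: -I*√7/49 ≈ -0.053995*I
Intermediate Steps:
P = -1 (P = -7 + 6 = -1)
O(o) = 18 - 90*o (O(o) = 18 + 6*((-3*5)*o) = 18 + 6*(-15*o) = 18 - 90*o)
a(q) = √(18 + q - 360*q²) (a(q) = √(q + (18 - 90*(q + q)*(q + q))) = √(q + (18 - 90*2*q*2*q)) = √(q + (18 - 360*q²)) = √(18 + q - 360*q²))
1/a(u(c, P)) = 1/(√(18 - 1 - 360*(-1)²)) = 1/(√(18 - 1 - 360*1)) = 1/(√(18 - 1 - 360)) = 1/(√(-343)) = 1/(7*I*√7) = -I*√7/49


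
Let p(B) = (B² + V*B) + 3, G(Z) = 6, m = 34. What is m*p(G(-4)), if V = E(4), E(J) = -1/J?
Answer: 1275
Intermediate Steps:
V = -¼ (V = -1/4 = -1*¼ = -¼ ≈ -0.25000)
p(B) = 3 + B² - B/4 (p(B) = (B² - B/4) + 3 = 3 + B² - B/4)
m*p(G(-4)) = 34*(3 + 6² - ¼*6) = 34*(3 + 36 - 3/2) = 34*(75/2) = 1275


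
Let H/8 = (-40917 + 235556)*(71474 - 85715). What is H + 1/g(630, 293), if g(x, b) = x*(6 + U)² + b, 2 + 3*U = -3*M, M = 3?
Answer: -82556899506215/3723 ≈ -2.2175e+10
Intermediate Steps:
U = -11/3 (U = -⅔ + (-3*3)/3 = -⅔ + (⅓)*(-9) = -⅔ - 3 = -11/3 ≈ -3.6667)
g(x, b) = b + 49*x/9 (g(x, b) = x*(6 - 11/3)² + b = x*(7/3)² + b = x*(49/9) + b = 49*x/9 + b = b + 49*x/9)
H = -22174831992 (H = 8*((-40917 + 235556)*(71474 - 85715)) = 8*(194639*(-14241)) = 8*(-2771853999) = -22174831992)
H + 1/g(630, 293) = -22174831992 + 1/(293 + (49/9)*630) = -22174831992 + 1/(293 + 3430) = -22174831992 + 1/3723 = -82556899506215/3723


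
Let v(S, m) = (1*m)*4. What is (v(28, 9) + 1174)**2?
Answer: 1464100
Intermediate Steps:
v(S, m) = 4*m (v(S, m) = m*4 = 4*m)
(v(28, 9) + 1174)**2 = (4*9 + 1174)**2 = (36 + 1174)**2 = 1210**2 = 1464100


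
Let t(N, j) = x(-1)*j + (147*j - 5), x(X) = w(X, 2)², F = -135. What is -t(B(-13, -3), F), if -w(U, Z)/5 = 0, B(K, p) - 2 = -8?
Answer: 19850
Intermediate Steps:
B(K, p) = -6 (B(K, p) = 2 - 8 = -6)
w(U, Z) = 0 (w(U, Z) = -5*0 = 0)
x(X) = 0 (x(X) = 0² = 0)
t(N, j) = -5 + 147*j (t(N, j) = 0*j + (147*j - 5) = 0 + (-5 + 147*j) = -5 + 147*j)
-t(B(-13, -3), F) = -(-5 + 147*(-135)) = -(-5 - 19845) = -1*(-19850) = 19850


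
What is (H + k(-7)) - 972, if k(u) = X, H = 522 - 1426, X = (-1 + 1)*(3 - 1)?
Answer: -1876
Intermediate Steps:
X = 0 (X = 0*2 = 0)
H = -904
k(u) = 0
(H + k(-7)) - 972 = (-904 + 0) - 972 = -904 - 972 = -1876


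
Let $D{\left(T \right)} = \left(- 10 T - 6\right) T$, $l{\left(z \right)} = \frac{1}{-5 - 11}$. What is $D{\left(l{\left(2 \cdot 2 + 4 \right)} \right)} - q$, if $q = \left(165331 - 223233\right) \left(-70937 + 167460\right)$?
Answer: $\frac{715375967531}{128} \approx 5.5889 \cdot 10^{9}$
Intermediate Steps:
$l{\left(z \right)} = - \frac{1}{16}$ ($l{\left(z \right)} = \frac{1}{-16} = - \frac{1}{16}$)
$q = -5588874746$ ($q = \left(-57902\right) 96523 = -5588874746$)
$D{\left(T \right)} = T \left(-6 - 10 T\right)$ ($D{\left(T \right)} = \left(-6 - 10 T\right) T = T \left(-6 - 10 T\right)$)
$D{\left(l{\left(2 \cdot 2 + 4 \right)} \right)} - q = \left(-2\right) \left(- \frac{1}{16}\right) \left(3 + 5 \left(- \frac{1}{16}\right)\right) - -5588874746 = \left(-2\right) \left(- \frac{1}{16}\right) \left(3 - \frac{5}{16}\right) + 5588874746 = \left(-2\right) \left(- \frac{1}{16}\right) \frac{43}{16} + 5588874746 = \frac{43}{128} + 5588874746 = \frac{715375967531}{128}$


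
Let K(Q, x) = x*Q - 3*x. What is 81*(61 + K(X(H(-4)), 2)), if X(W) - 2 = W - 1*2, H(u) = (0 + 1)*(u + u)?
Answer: 3159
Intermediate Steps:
H(u) = 2*u (H(u) = 1*(2*u) = 2*u)
X(W) = W (X(W) = 2 + (W - 1*2) = 2 + (W - 2) = 2 + (-2 + W) = W)
K(Q, x) = -3*x + Q*x (K(Q, x) = Q*x - 3*x = -3*x + Q*x)
81*(61 + K(X(H(-4)), 2)) = 81*(61 + 2*(-3 + 2*(-4))) = 81*(61 + 2*(-3 - 8)) = 81*(61 + 2*(-11)) = 81*(61 - 22) = 81*39 = 3159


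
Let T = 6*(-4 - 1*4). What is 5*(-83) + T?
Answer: -463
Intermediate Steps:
T = -48 (T = 6*(-4 - 4) = 6*(-8) = -48)
5*(-83) + T = 5*(-83) - 48 = -415 - 48 = -463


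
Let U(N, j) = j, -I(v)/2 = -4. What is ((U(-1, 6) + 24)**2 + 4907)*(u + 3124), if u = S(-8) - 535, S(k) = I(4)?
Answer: 15080779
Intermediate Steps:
I(v) = 8 (I(v) = -2*(-4) = 8)
S(k) = 8
u = -527 (u = 8 - 535 = -527)
((U(-1, 6) + 24)**2 + 4907)*(u + 3124) = ((6 + 24)**2 + 4907)*(-527 + 3124) = (30**2 + 4907)*2597 = (900 + 4907)*2597 = 5807*2597 = 15080779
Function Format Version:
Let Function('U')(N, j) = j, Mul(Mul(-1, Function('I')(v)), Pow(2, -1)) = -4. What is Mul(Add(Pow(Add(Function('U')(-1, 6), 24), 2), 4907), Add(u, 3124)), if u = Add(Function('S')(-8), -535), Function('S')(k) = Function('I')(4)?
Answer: 15080779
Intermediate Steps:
Function('I')(v) = 8 (Function('I')(v) = Mul(-2, -4) = 8)
Function('S')(k) = 8
u = -527 (u = Add(8, -535) = -527)
Mul(Add(Pow(Add(Function('U')(-1, 6), 24), 2), 4907), Add(u, 3124)) = Mul(Add(Pow(Add(6, 24), 2), 4907), Add(-527, 3124)) = Mul(Add(Pow(30, 2), 4907), 2597) = Mul(Add(900, 4907), 2597) = Mul(5807, 2597) = 15080779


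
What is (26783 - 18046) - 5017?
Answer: 3720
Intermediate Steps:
(26783 - 18046) - 5017 = 8737 - 5017 = 3720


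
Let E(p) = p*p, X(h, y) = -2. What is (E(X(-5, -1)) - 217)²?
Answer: 45369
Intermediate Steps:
E(p) = p²
(E(X(-5, -1)) - 217)² = ((-2)² - 217)² = (4 - 217)² = (-213)² = 45369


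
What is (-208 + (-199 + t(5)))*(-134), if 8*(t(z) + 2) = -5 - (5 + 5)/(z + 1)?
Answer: 164753/3 ≈ 54918.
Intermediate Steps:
t(z) = -21/8 - 5/(4*(1 + z)) (t(z) = -2 + (-5 - (5 + 5)/(z + 1))/8 = -2 + (-5 - 10/(1 + z))/8 = -2 + (-5/8 - 5/(4*(1 + z))) = -21/8 - 5/(4*(1 + z)))
(-208 + (-199 + t(5)))*(-134) = (-208 + (-199 + (-31 - 21*5)/(8*(1 + 5))))*(-134) = (-208 + (-199 + (1/8)*(-31 - 105)/6))*(-134) = (-208 + (-199 + (1/8)*(1/6)*(-136)))*(-134) = (-208 + (-199 - 17/6))*(-134) = (-208 - 1211/6)*(-134) = -2459/6*(-134) = 164753/3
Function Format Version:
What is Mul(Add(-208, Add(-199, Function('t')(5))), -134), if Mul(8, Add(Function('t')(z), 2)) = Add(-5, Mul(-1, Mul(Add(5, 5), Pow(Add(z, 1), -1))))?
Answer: Rational(164753, 3) ≈ 54918.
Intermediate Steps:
Function('t')(z) = Add(Rational(-21, 8), Mul(Rational(-5, 4), Pow(Add(1, z), -1))) (Function('t')(z) = Add(-2, Mul(Rational(1, 8), Add(-5, Mul(-1, Mul(Add(5, 5), Pow(Add(z, 1), -1)))))) = Add(-2, Mul(Rational(1, 8), Add(-5, Mul(-1, Mul(10, Pow(Add(1, z), -1)))))) = Add(-2, Mul(Rational(1, 8), Add(-5, Mul(-10, Pow(Add(1, z), -1))))) = Add(-2, Add(Rational(-5, 8), Mul(Rational(-5, 4), Pow(Add(1, z), -1)))) = Add(Rational(-21, 8), Mul(Rational(-5, 4), Pow(Add(1, z), -1))))
Mul(Add(-208, Add(-199, Function('t')(5))), -134) = Mul(Add(-208, Add(-199, Mul(Rational(1, 8), Pow(Add(1, 5), -1), Add(-31, Mul(-21, 5))))), -134) = Mul(Add(-208, Add(-199, Mul(Rational(1, 8), Pow(6, -1), Add(-31, -105)))), -134) = Mul(Add(-208, Add(-199, Mul(Rational(1, 8), Rational(1, 6), -136))), -134) = Mul(Add(-208, Add(-199, Rational(-17, 6))), -134) = Mul(Add(-208, Rational(-1211, 6)), -134) = Mul(Rational(-2459, 6), -134) = Rational(164753, 3)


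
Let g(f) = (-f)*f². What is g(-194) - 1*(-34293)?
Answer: 7335677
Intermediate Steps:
g(f) = -f³
g(-194) - 1*(-34293) = -1*(-194)³ - 1*(-34293) = -1*(-7301384) + 34293 = 7301384 + 34293 = 7335677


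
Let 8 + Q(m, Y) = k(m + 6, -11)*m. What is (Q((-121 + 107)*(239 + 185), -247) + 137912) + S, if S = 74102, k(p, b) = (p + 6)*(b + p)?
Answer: -208914245018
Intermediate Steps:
k(p, b) = (6 + p)*(b + p)
Q(m, Y) = -8 + m*(-96 + (6 + m)² - 5*m) (Q(m, Y) = -8 + ((m + 6)² + 6*(-11) + 6*(m + 6) - 11*(m + 6))*m = -8 + ((6 + m)² - 66 + 6*(6 + m) - 11*(6 + m))*m = -8 + ((6 + m)² - 66 + (36 + 6*m) + (-66 - 11*m))*m = -8 + (-96 + (6 + m)² - 5*m)*m = -8 + m*(-96 + (6 + m)² - 5*m))
(Q((-121 + 107)*(239 + 185), -247) + 137912) + S = ((-8 + ((-121 + 107)*(239 + 185))³ - 60*(-121 + 107)*(239 + 185) + 7*((-121 + 107)*(239 + 185))²) + 137912) + 74102 = ((-8 + (-14*424)³ - (-840)*424 + 7*(-14*424)²) + 137912) + 74102 = ((-8 + (-5936)³ - 60*(-5936) + 7*(-5936)²) + 137912) + 74102 = ((-8 - 209161465856 + 356160 + 7*35236096) + 137912) + 74102 = ((-8 - 209161465856 + 356160 + 246652672) + 137912) + 74102 = (-208914457032 + 137912) + 74102 = -208914319120 + 74102 = -208914245018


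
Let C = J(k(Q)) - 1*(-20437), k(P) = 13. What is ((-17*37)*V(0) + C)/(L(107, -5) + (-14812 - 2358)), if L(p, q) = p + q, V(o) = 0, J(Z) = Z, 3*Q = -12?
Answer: -10225/8534 ≈ -1.1981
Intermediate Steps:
Q = -4 (Q = (⅓)*(-12) = -4)
C = 20450 (C = 13 - 1*(-20437) = 13 + 20437 = 20450)
((-17*37)*V(0) + C)/(L(107, -5) + (-14812 - 2358)) = (-17*37*0 + 20450)/((107 - 5) + (-14812 - 2358)) = (-629*0 + 20450)/(102 - 17170) = (0 + 20450)/(-17068) = 20450*(-1/17068) = -10225/8534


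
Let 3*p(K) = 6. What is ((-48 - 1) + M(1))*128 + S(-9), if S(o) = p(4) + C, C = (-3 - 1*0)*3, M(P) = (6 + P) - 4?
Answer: -5895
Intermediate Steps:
p(K) = 2 (p(K) = (⅓)*6 = 2)
M(P) = 2 + P
C = -9 (C = (-3 + 0)*3 = -3*3 = -9)
S(o) = -7 (S(o) = 2 - 9 = -7)
((-48 - 1) + M(1))*128 + S(-9) = ((-48 - 1) + (2 + 1))*128 - 7 = (-49 + 3)*128 - 7 = -46*128 - 7 = -5888 - 7 = -5895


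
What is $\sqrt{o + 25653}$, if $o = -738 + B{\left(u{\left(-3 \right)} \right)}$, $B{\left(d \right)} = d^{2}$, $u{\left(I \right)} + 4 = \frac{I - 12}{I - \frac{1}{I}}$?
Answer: $\frac{\sqrt{1594729}}{8} \approx 157.85$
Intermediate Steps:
$u{\left(I \right)} = -4 + \frac{-12 + I}{I - \frac{1}{I}}$ ($u{\left(I \right)} = -4 + \frac{I - 12}{I - \frac{1}{I}} = -4 + \frac{-12 + I}{I - \frac{1}{I}}$)
$o = - \frac{47063}{64}$ ($o = -738 + \left(\frac{4 - -36 - 3 \left(-3\right)^{2}}{-1 + \left(-3\right)^{2}}\right)^{2} = -738 + \left(\frac{4 + 36 - 27}{-1 + 9}\right)^{2} = -738 + \left(\frac{4 + 36 - 27}{8}\right)^{2} = -738 + \left(\frac{1}{8} \cdot 13\right)^{2} = -738 + \left(\frac{13}{8}\right)^{2} = -738 + \frac{169}{64} = - \frac{47063}{64} \approx -735.36$)
$\sqrt{o + 25653} = \sqrt{- \frac{47063}{64} + 25653} = \sqrt{\frac{1594729}{64}} = \frac{\sqrt{1594729}}{8}$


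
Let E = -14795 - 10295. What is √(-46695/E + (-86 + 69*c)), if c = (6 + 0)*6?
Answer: √60429280054/5018 ≈ 48.988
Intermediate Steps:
c = 36 (c = 6*6 = 36)
E = -25090
√(-46695/E + (-86 + 69*c)) = √(-46695/(-25090) + (-86 + 69*36)) = √(-46695*(-1/25090) + (-86 + 2484)) = √(9339/5018 + 2398) = √(12042503/5018) = √60429280054/5018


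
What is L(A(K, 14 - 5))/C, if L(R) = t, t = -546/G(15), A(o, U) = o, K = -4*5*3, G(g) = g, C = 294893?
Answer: -182/1474465 ≈ -0.00012343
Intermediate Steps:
K = -60 (K = -20*3 = -60)
t = -182/5 (t = -546/15 = -546*1/15 = -182/5 ≈ -36.400)
L(R) = -182/5
L(A(K, 14 - 5))/C = -182/5/294893 = -182/5*1/294893 = -182/1474465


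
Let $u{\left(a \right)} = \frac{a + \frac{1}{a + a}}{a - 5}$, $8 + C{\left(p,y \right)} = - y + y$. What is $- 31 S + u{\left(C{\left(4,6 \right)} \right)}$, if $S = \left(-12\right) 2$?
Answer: $\frac{154881}{208} \approx 744.62$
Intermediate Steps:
$C{\left(p,y \right)} = -8$ ($C{\left(p,y \right)} = -8 + \left(- y + y\right) = -8 + 0 = -8$)
$S = -24$
$u{\left(a \right)} = \frac{a + \frac{1}{2 a}}{-5 + a}$
$- 31 S + u{\left(C{\left(4,6 \right)} \right)} = \left(-31\right) \left(-24\right) + \frac{\frac{1}{2} + \left(-8\right)^{2}}{\left(-8\right) \left(-5 - 8\right)} = 744 - \frac{\frac{1}{2} + 64}{8 \left(-13\right)} = 744 - \left(- \frac{1}{104}\right) \frac{129}{2} = 744 + \frac{129}{208} = \frac{154881}{208}$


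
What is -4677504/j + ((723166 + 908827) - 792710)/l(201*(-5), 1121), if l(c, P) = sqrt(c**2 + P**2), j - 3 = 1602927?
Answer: -779584/267155 + 839283*sqrt(2266666)/2266666 ≈ 554.54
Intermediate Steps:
j = 1602930 (j = 3 + 1602927 = 1602930)
l(c, P) = sqrt(P**2 + c**2)
-4677504/j + ((723166 + 908827) - 792710)/l(201*(-5), 1121) = -4677504/1602930 + ((723166 + 908827) - 792710)/(sqrt(1121**2 + (201*(-5))**2)) = -4677504*1/1602930 + (1631993 - 792710)/(sqrt(1256641 + (-1005)**2)) = -779584/267155 + 839283/(sqrt(1256641 + 1010025)) = -779584/267155 + 839283/(sqrt(2266666)) = -779584/267155 + 839283*(sqrt(2266666)/2266666) = -779584/267155 + 839283*sqrt(2266666)/2266666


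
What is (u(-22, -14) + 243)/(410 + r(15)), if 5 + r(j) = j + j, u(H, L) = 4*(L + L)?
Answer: 131/435 ≈ 0.30115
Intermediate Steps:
u(H, L) = 8*L (u(H, L) = 4*(2*L) = 8*L)
r(j) = -5 + 2*j (r(j) = -5 + (j + j) = -5 + 2*j)
(u(-22, -14) + 243)/(410 + r(15)) = (8*(-14) + 243)/(410 + (-5 + 2*15)) = (-112 + 243)/(410 + (-5 + 30)) = 131/(410 + 25) = 131/435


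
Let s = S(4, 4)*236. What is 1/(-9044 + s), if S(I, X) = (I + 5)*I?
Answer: -1/548 ≈ -0.0018248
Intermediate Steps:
S(I, X) = I*(5 + I) (S(I, X) = (5 + I)*I = I*(5 + I))
s = 8496 (s = (4*(5 + 4))*236 = (4*9)*236 = 36*236 = 8496)
1/(-9044 + s) = 1/(-9044 + 8496) = 1/(-548) = -1/548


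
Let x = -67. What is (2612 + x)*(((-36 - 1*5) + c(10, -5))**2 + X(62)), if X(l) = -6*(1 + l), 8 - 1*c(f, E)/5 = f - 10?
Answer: -959465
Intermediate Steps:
c(f, E) = 90 - 5*f (c(f, E) = 40 - 5*(f - 10) = 40 - 5*(-10 + f) = 40 + (50 - 5*f) = 90 - 5*f)
X(l) = -6 - 6*l
(2612 + x)*(((-36 - 1*5) + c(10, -5))**2 + X(62)) = (2612 - 67)*(((-36 - 1*5) + (90 - 5*10))**2 + (-6 - 6*62)) = 2545*(((-36 - 5) + (90 - 50))**2 + (-6 - 372)) = 2545*((-41 + 40)**2 - 378) = 2545*((-1)**2 - 378) = 2545*(1 - 378) = 2545*(-377) = -959465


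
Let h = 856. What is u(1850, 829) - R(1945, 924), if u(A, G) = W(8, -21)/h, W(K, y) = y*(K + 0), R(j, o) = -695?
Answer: 74344/107 ≈ 694.80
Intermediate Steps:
W(K, y) = K*y (W(K, y) = y*K = K*y)
u(A, G) = -21/107 (u(A, G) = (8*(-21))/856 = -168*1/856 = -21/107)
u(1850, 829) - R(1945, 924) = -21/107 - 1*(-695) = -21/107 + 695 = 74344/107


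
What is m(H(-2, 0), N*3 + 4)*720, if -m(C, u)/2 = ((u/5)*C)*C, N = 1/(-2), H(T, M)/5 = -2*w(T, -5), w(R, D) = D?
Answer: -1800000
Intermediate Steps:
H(T, M) = 50 (H(T, M) = 5*(-2*(-5)) = 5*10 = 50)
N = -½ ≈ -0.50000
m(C, u) = -2*u*C²/5 (m(C, u) = -2*(u/5)*C*C = -2*C*u/5*C = -2*u*C²/5)
m(H(-2, 0), N*3 + 4)*720 = -⅖*(-½*3 + 4)*50²*720 = -⅖*(-3/2 + 4)*2500*720 = -⅖*5/2*2500*720 = -2500*720 = -1800000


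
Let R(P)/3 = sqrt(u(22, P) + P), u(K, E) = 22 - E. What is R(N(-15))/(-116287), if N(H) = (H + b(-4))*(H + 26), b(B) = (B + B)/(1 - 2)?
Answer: -3*sqrt(22)/116287 ≈ -0.00012100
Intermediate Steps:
b(B) = -2*B (b(B) = (2*B)/(-1) = (2*B)*(-1) = -2*B)
N(H) = (8 + H)*(26 + H) (N(H) = (H - 2*(-4))*(H + 26) = (H + 8)*(26 + H) = (8 + H)*(26 + H))
R(P) = 3*sqrt(22) (R(P) = 3*sqrt((22 - P) + P) = 3*sqrt(22))
R(N(-15))/(-116287) = (3*sqrt(22))/(-116287) = (3*sqrt(22))*(-1/116287) = -3*sqrt(22)/116287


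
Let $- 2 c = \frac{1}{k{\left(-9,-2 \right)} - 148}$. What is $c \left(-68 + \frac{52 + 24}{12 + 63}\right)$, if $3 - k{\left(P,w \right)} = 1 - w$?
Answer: $- \frac{628}{2775} \approx -0.22631$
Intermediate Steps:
$k{\left(P,w \right)} = 2 + w$ ($k{\left(P,w \right)} = 3 - \left(1 - w\right) = 3 + \left(-1 + w\right) = 2 + w$)
$c = \frac{1}{296}$ ($c = - \frac{1}{2 \left(\left(2 - 2\right) - 148\right)} = - \frac{1}{2 \left(0 - 148\right)} = - \frac{1}{2 \left(-148\right)} = \left(- \frac{1}{2}\right) \left(- \frac{1}{148}\right) = \frac{1}{296} \approx 0.0033784$)
$c \left(-68 + \frac{52 + 24}{12 + 63}\right) = \frac{-68 + \frac{52 + 24}{12 + 63}}{296} = \frac{-68 + \frac{76}{75}}{296} = \frac{1}{296} \left(- \frac{5024}{75}\right) = - \frac{628}{2775}$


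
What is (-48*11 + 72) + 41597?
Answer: 41141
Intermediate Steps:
(-48*11 + 72) + 41597 = (-528 + 72) + 41597 = -456 + 41597 = 41141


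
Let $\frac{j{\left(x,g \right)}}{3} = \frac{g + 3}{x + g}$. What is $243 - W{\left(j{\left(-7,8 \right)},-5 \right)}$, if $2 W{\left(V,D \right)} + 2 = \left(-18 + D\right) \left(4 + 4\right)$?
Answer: $336$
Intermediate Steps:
$j{\left(x,g \right)} = \frac{3 \left(3 + g\right)}{g + x}$ ($j{\left(x,g \right)} = 3 \frac{g + 3}{x + g} = 3 \frac{3 + g}{g + x} = \frac{3 \left(3 + g\right)}{g + x}$)
$W{\left(V,D \right)} = -73 + 4 D$ ($W{\left(V,D \right)} = -1 + \frac{\left(-18 + D\right) \left(4 + 4\right)}{2} = -1 + \frac{\left(-18 + D\right) 8}{2} = -1 + \frac{-144 + 8 D}{2} = -1 + \left(-72 + 4 D\right) = -73 + 4 D$)
$243 - W{\left(j{\left(-7,8 \right)},-5 \right)} = 243 - \left(-73 + 4 \left(-5\right)\right) = 243 - \left(-73 - 20\right) = 243 - -93 = 243 + 93 = 336$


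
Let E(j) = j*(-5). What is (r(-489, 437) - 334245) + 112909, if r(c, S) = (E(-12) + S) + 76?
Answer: -220763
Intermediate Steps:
E(j) = -5*j
r(c, S) = 136 + S (r(c, S) = (-5*(-12) + S) + 76 = (60 + S) + 76 = 136 + S)
(r(-489, 437) - 334245) + 112909 = ((136 + 437) - 334245) + 112909 = (573 - 334245) + 112909 = -333672 + 112909 = -220763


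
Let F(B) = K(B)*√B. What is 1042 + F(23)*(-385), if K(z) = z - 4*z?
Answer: 1042 + 26565*√23 ≈ 1.2844e+5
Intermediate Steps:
K(z) = -3*z
F(B) = -3*B^(3/2) (F(B) = (-3*B)*√B = -3*B^(3/2))
1042 + F(23)*(-385) = 1042 - 69*√23*(-385) = 1042 + 26565*√23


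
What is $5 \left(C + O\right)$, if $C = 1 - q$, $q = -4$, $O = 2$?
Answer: $35$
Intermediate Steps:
$C = 5$ ($C = 1 - -4 = 1 + 4 = 5$)
$5 \left(C + O\right) = 5 \left(5 + 2\right) = 5 \cdot 7 = 35$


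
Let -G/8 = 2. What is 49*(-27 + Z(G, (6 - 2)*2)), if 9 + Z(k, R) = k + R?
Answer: -2156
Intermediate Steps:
G = -16 (G = -8*2 = -16)
Z(k, R) = -9 + R + k (Z(k, R) = -9 + (k + R) = -9 + (R + k) = -9 + R + k)
49*(-27 + Z(G, (6 - 2)*2)) = 49*(-27 + (-9 + (6 - 2)*2 - 16)) = 49*(-27 + (-9 + 4*2 - 16)) = 49*(-27 + (-9 + 8 - 16)) = 49*(-27 - 17) = 49*(-44) = -2156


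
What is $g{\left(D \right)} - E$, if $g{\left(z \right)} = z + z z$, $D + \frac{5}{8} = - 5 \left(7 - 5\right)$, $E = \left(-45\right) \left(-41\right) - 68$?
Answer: $- \frac{107183}{64} \approx -1674.7$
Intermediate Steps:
$E = 1777$ ($E = 1845 - 68 = 1777$)
$D = - \frac{85}{8}$ ($D = - \frac{5}{8} - 5 \left(7 - 5\right) = - \frac{5}{8} - 10 = - \frac{85}{8} \approx -10.625$)
$g{\left(z \right)} = z + z^{2}$
$g{\left(D \right)} - E = - \frac{85 \left(1 - \frac{85}{8}\right)}{8} - 1777 = \left(- \frac{85}{8}\right) \left(- \frac{77}{8}\right) - 1777 = \frac{6545}{64} - 1777 = - \frac{107183}{64}$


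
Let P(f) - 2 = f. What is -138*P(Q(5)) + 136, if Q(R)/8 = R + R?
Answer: -11180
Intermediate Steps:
Q(R) = 16*R (Q(R) = 8*(R + R) = 8*(2*R) = 16*R)
P(f) = 2 + f
-138*P(Q(5)) + 136 = -138*(2 + 16*5) + 136 = -138*(2 + 80) + 136 = -138*82 + 136 = -11316 + 136 = -11180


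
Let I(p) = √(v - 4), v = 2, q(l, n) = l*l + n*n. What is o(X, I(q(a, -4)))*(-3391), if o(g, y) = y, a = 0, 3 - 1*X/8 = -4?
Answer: -3391*I*√2 ≈ -4795.6*I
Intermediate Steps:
X = 56 (X = 24 - 8*(-4) = 24 + 32 = 56)
q(l, n) = l² + n²
I(p) = I*√2 (I(p) = √(2 - 4) = √(-2) = I*√2)
o(X, I(q(a, -4)))*(-3391) = (I*√2)*(-3391) = -3391*I*√2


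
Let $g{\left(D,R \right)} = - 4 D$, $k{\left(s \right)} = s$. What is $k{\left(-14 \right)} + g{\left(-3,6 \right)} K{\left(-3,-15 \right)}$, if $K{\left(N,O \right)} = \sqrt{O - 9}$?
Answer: $-14 + 24 i \sqrt{6} \approx -14.0 + 58.788 i$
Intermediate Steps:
$K{\left(N,O \right)} = \sqrt{-9 + O}$
$k{\left(-14 \right)} + g{\left(-3,6 \right)} K{\left(-3,-15 \right)} = -14 + \left(-4\right) \left(-3\right) \sqrt{-9 - 15} = -14 + 12 \sqrt{-24} = -14 + 12 \cdot 2 i \sqrt{6} = -14 + 24 i \sqrt{6}$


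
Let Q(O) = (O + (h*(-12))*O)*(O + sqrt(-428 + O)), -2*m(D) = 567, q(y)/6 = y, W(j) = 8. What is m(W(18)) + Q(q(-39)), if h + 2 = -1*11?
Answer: 17192817/2 - 36738*I*sqrt(662) ≈ 8.5964e+6 - 9.4525e+5*I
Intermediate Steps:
h = -13 (h = -2 - 1*11 = -2 - 11 = -13)
q(y) = 6*y
m(D) = -567/2 (m(D) = -1/2*567 = -567/2)
Q(O) = 157*O*(O + sqrt(-428 + O)) (Q(O) = (O + (-13*(-12))*O)*(O + sqrt(-428 + O)) = (O + 156*O)*(O + sqrt(-428 + O)) = (157*O)*(O + sqrt(-428 + O)) = 157*O*(O + sqrt(-428 + O)))
m(W(18)) + Q(q(-39)) = -567/2 + 157*(6*(-39))*(6*(-39) + sqrt(-428 + 6*(-39))) = -567/2 + 157*(-234)*(-234 + sqrt(-428 - 234)) = -567/2 + 157*(-234)*(-234 + sqrt(-662)) = -567/2 + 157*(-234)*(-234 + I*sqrt(662)) = -567/2 + (8596692 - 36738*I*sqrt(662)) = 17192817/2 - 36738*I*sqrt(662)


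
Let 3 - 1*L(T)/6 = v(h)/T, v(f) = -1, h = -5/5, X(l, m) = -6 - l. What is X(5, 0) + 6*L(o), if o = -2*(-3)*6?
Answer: 98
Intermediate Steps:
o = 36 (o = 6*6 = 36)
h = -1 (h = -5*⅕ = -1)
L(T) = 18 + 6/T (L(T) = 18 - (-6)/T = 18 + 6/T)
X(5, 0) + 6*L(o) = (-6 - 1*5) + 6*(18 + 6/36) = (-6 - 5) + 6*(18 + 6*(1/36)) = -11 + 6*(18 + ⅙) = -11 + 6*(109/6) = -11 + 109 = 98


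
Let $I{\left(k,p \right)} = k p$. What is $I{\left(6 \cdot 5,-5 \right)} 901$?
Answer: $-135150$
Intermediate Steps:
$I{\left(6 \cdot 5,-5 \right)} 901 = 6 \cdot 5 \left(-5\right) 901 = 30 \left(-5\right) 901 = \left(-150\right) 901 = -135150$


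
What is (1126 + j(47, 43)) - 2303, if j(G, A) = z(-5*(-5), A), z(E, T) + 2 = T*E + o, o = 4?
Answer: -100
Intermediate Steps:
z(E, T) = 2 + E*T (z(E, T) = -2 + (T*E + 4) = -2 + (E*T + 4) = -2 + (4 + E*T) = 2 + E*T)
j(G, A) = 2 + 25*A (j(G, A) = 2 + (-5*(-5))*A = 2 + 25*A)
(1126 + j(47, 43)) - 2303 = (1126 + (2 + 25*43)) - 2303 = (1126 + (2 + 1075)) - 2303 = (1126 + 1077) - 2303 = 2203 - 2303 = -100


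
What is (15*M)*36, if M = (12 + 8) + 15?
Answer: 18900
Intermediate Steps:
M = 35 (M = 20 + 15 = 35)
(15*M)*36 = (15*35)*36 = 525*36 = 18900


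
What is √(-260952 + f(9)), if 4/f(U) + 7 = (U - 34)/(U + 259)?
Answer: 2*I*√235757659106/1901 ≈ 510.83*I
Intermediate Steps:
f(U) = 4/(-7 + (-34 + U)/(259 + U)) (f(U) = 4/(-7 + (U - 34)/(U + 259)) = 4/(-7 + (-34 + U)/(259 + U)))
√(-260952 + f(9)) = √(-260952 + 4*(-259 - 1*9)/(1847 + 6*9)) = √(-260952 + 4*(-259 - 9)/(1847 + 54)) = √(-260952 + 4*(-268)/1901) = √(-260952 + 4*(1/1901)*(-268)) = √(-260952 - 1072/1901) = √(-496070824/1901) = 2*I*√235757659106/1901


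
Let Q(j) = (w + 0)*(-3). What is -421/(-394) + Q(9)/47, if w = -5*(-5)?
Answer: -9763/18518 ≈ -0.52722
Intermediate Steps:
w = 25
Q(j) = -75 (Q(j) = (25 + 0)*(-3) = 25*(-3) = -75)
-421/(-394) + Q(9)/47 = -421/(-394) - 75/47 = -421*(-1/394) - 75*1/47 = 421/394 - 75/47 = -9763/18518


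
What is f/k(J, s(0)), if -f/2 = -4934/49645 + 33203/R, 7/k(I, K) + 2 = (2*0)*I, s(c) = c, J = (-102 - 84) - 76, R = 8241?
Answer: 6430807364/2863871115 ≈ 2.2455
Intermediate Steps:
J = -262 (J = -186 - 76 = -262)
k(I, K) = -7/2 (k(I, K) = 7/(-2 + (2*0)*I) = 7/(-2 + 0*I) = 7/(-2 + 0) = 7/(-2) = 7*(-1/2) = -7/2)
f = -3215403682/409124445 (f = -2*(-4934/49645 + 33203/8241) = -2*1607701841/409124445 = -3215403682/409124445 ≈ -7.8592)
f/k(J, s(0)) = -3215403682/(409124445*(-7/2)) = -3215403682/409124445*(-2/7) = 6430807364/2863871115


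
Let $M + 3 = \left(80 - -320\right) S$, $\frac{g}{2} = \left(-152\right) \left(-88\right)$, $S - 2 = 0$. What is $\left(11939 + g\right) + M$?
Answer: $39488$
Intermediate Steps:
$S = 2$ ($S = 2 + 0 = 2$)
$g = 26752$ ($g = 2 \left(\left(-152\right) \left(-88\right)\right) = 2 \cdot 13376 = 26752$)
$M = 797$ ($M = -3 + \left(80 - -320\right) 2 = -3 + \left(80 + 320\right) 2 = -3 + 400 \cdot 2 = -3 + 800 = 797$)
$\left(11939 + g\right) + M = \left(11939 + 26752\right) + 797 = 38691 + 797 = 39488$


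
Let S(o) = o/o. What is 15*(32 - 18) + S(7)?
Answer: 211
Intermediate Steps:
S(o) = 1
15*(32 - 18) + S(7) = 15*(32 - 18) + 1 = 15*14 + 1 = 210 + 1 = 211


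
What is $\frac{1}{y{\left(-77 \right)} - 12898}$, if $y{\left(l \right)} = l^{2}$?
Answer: $- \frac{1}{6969} \approx -0.00014349$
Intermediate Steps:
$\frac{1}{y{\left(-77 \right)} - 12898} = \frac{1}{\left(-77\right)^{2} - 12898} = \frac{1}{5929 - 12898} = \frac{1}{-6969} = - \frac{1}{6969}$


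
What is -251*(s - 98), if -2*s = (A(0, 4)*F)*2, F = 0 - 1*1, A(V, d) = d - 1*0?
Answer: 23594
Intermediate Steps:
A(V, d) = d (A(V, d) = d + 0 = d)
F = -1 (F = 0 - 1 = -1)
s = 4 (s = -4*(-1)*2/2 = -(-2)*2 = -½*(-8) = 4)
-251*(s - 98) = -251*(4 - 98) = -251*(-94) = 23594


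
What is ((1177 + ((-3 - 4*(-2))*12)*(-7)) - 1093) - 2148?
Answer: -2484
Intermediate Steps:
((1177 + ((-3 - 4*(-2))*12)*(-7)) - 1093) - 2148 = ((1177 + ((-3 + 8)*12)*(-7)) - 1093) - 2148 = ((1177 + (5*12)*(-7)) - 1093) - 2148 = ((1177 + 60*(-7)) - 1093) - 2148 = ((1177 - 420) - 1093) - 2148 = (757 - 1093) - 2148 = -336 - 2148 = -2484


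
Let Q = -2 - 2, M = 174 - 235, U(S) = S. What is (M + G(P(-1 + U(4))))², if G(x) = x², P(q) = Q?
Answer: 2025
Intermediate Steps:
M = -61
Q = -4
P(q) = -4
(M + G(P(-1 + U(4))))² = (-61 + (-4)²)² = (-61 + 16)² = (-45)² = 2025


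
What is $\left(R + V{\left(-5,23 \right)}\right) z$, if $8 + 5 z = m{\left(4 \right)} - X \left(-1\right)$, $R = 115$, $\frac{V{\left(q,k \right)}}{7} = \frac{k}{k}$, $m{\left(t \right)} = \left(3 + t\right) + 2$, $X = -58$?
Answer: $- \frac{6954}{5} \approx -1390.8$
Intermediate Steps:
$m{\left(t \right)} = 5 + t$
$V{\left(q,k \right)} = 7$ ($V{\left(q,k \right)} = 7 \frac{k}{k} = 7 \cdot 1 = 7$)
$z = - \frac{57}{5}$ ($z = - \frac{8}{5} + \frac{\left(5 + 4\right) - \left(-58\right) \left(-1\right)}{5} = - \frac{8}{5} + \frac{9 - 58}{5} = - \frac{8}{5} + \frac{1}{5} \left(-49\right) = - \frac{8}{5} - \frac{49}{5} = - \frac{57}{5} \approx -11.4$)
$\left(R + V{\left(-5,23 \right)}\right) z = \left(115 + 7\right) \left(- \frac{57}{5}\right) = 122 \left(- \frac{57}{5}\right) = - \frac{6954}{5}$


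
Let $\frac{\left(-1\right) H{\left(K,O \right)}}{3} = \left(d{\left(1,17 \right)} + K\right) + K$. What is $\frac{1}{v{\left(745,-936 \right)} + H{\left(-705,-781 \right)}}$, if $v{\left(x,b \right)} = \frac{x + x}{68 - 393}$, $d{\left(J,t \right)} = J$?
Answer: $\frac{65}{274457} \approx 0.00023683$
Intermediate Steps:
$H{\left(K,O \right)} = -3 - 6 K$ ($H{\left(K,O \right)} = - 3 \left(\left(1 + K\right) + K\right) = - 3 \left(1 + 2 K\right) = -3 - 6 K$)
$v{\left(x,b \right)} = - \frac{2 x}{325}$ ($v{\left(x,b \right)} = \frac{2 x}{-325} = 2 x \left(- \frac{1}{325}\right) = - \frac{2 x}{325}$)
$\frac{1}{v{\left(745,-936 \right)} + H{\left(-705,-781 \right)}} = \frac{1}{\left(- \frac{2}{325}\right) 745 - -4227} = \frac{1}{- \frac{298}{65} + \left(-3 + 4230\right)} = \frac{1}{- \frac{298}{65} + 4227} = \frac{1}{\frac{274457}{65}} = \frac{65}{274457}$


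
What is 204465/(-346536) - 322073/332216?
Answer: -1870171183/1199216706 ≈ -1.5595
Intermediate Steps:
204465/(-346536) - 322073/332216 = 204465*(-1/346536) - 322073*1/332216 = -68155/115512 - 322073/332216 = -1870171183/1199216706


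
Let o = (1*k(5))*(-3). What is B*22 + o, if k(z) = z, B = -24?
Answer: -543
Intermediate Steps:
o = -15 (o = (1*5)*(-3) = 5*(-3) = -15)
B*22 + o = -24*22 - 15 = -528 - 15 = -543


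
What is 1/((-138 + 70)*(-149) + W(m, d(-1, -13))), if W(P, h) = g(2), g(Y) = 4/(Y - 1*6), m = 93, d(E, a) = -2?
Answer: 1/10131 ≈ 9.8707e-5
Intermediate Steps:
g(Y) = 4/(-6 + Y) (g(Y) = 4/(Y - 6) = 4/(-6 + Y))
W(P, h) = -1 (W(P, h) = 4/(-6 + 2) = 4/(-4) = 4*(-1/4) = -1)
1/((-138 + 70)*(-149) + W(m, d(-1, -13))) = 1/((-138 + 70)*(-149) - 1) = 1/(-68*(-149) - 1) = 1/(10132 - 1) = 1/10131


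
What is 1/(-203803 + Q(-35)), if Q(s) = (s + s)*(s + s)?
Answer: -1/198903 ≈ -5.0276e-6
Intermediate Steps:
Q(s) = 4*s² (Q(s) = (2*s)*(2*s) = 4*s²)
1/(-203803 + Q(-35)) = 1/(-203803 + 4*(-35)²) = 1/(-203803 + 4*1225) = 1/(-203803 + 4900) = 1/(-198903) = -1/198903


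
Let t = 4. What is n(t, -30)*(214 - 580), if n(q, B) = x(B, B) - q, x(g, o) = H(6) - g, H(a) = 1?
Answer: -9882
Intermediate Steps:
x(g, o) = 1 - g
n(q, B) = 1 - B - q (n(q, B) = (1 - B) - q = 1 - B - q)
n(t, -30)*(214 - 580) = (1 - 1*(-30) - 1*4)*(214 - 580) = (1 + 30 - 4)*(-366) = 27*(-366) = -9882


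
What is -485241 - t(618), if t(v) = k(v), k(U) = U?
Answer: -485859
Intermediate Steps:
t(v) = v
-485241 - t(618) = -485241 - 1*618 = -485241 - 618 = -485859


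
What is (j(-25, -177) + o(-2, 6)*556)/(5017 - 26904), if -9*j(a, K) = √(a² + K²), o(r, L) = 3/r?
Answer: 834/21887 + √31954/196983 ≈ 0.039012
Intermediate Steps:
j(a, K) = -√(K² + a²)/9 (j(a, K) = -√(a² + K²)/9 = -√(K² + a²)/9)
(j(-25, -177) + o(-2, 6)*556)/(5017 - 26904) = (-√((-177)² + (-25)²)/9 + (3/(-2))*556)/(5017 - 26904) = (-√(31329 + 625)/9 + (3*(-½))*556)/(-21887) = (-√31954/9 - 3/2*556)*(-1/21887) = (-√31954/9 - 834)*(-1/21887) = (-834 - √31954/9)*(-1/21887) = 834/21887 + √31954/196983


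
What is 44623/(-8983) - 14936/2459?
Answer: -243898045/22089197 ≈ -11.042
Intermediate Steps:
44623/(-8983) - 14936/2459 = 44623*(-1/8983) - 14936*1/2459 = -44623/8983 - 14936/2459 = -243898045/22089197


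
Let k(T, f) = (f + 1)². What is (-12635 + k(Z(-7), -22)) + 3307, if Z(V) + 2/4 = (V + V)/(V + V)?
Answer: -8887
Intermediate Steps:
Z(V) = ½ (Z(V) = -½ + (V + V)/(V + V) = -½ + (2*V)/((2*V)) = -½ + (2*V)*(1/(2*V)) = -½ + 1 = ½)
k(T, f) = (1 + f)²
(-12635 + k(Z(-7), -22)) + 3307 = (-12635 + (1 - 22)²) + 3307 = (-12635 + (-21)²) + 3307 = (-12635 + 441) + 3307 = -12194 + 3307 = -8887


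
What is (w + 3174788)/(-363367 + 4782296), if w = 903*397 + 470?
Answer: 3533749/4418929 ≈ 0.79968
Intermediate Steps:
w = 358961 (w = 358491 + 470 = 358961)
(w + 3174788)/(-363367 + 4782296) = (358961 + 3174788)/(-363367 + 4782296) = 3533749/4418929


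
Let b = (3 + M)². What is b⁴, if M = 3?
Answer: 1679616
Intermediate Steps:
b = 36 (b = (3 + 3)² = 6² = 36)
b⁴ = 36⁴ = 1679616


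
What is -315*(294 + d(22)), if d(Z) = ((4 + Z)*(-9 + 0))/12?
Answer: -172935/2 ≈ -86468.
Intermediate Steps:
d(Z) = -3 - 3*Z/4 (d(Z) = ((4 + Z)*(-9))*(1/12) = (-36 - 9*Z)*(1/12) = -3 - 3*Z/4)
-315*(294 + d(22)) = -315*(294 + (-3 - ¾*22)) = -315*(294 + (-3 - 33/2)) = -315*(294 - 39/2) = -315*549/2 = -172935/2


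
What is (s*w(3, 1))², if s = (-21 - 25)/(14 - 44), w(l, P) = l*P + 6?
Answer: 4761/25 ≈ 190.44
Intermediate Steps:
w(l, P) = 6 + P*l (w(l, P) = P*l + 6 = 6 + P*l)
s = 23/15 (s = -46/(-30) = -46*(-1/30) = 23/15 ≈ 1.5333)
(s*w(3, 1))² = (23*(6 + 1*3)/15)² = (23*(6 + 3)/15)² = ((23/15)*9)² = (69/5)² = 4761/25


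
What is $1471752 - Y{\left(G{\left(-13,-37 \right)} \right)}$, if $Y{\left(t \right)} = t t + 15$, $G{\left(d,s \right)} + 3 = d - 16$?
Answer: $1470713$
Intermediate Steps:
$G{\left(d,s \right)} = -19 + d$ ($G{\left(d,s \right)} = -3 + \left(d - 16\right) = -3 + \left(-16 + d\right) = -19 + d$)
$Y{\left(t \right)} = 15 + t^{2}$ ($Y{\left(t \right)} = t^{2} + 15 = 15 + t^{2}$)
$1471752 - Y{\left(G{\left(-13,-37 \right)} \right)} = 1471752 - \left(15 + \left(-19 - 13\right)^{2}\right) = 1471752 - \left(15 + \left(-32\right)^{2}\right) = 1471752 - \left(15 + 1024\right) = 1471752 - 1039 = 1470713$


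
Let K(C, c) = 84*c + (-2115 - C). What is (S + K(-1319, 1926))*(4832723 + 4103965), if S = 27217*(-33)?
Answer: -6587885103024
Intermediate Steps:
S = -898161
K(C, c) = -2115 - C + 84*c
(S + K(-1319, 1926))*(4832723 + 4103965) = (-898161 + (-2115 - 1*(-1319) + 84*1926))*(4832723 + 4103965) = (-898161 + (-2115 + 1319 + 161784))*8936688 = (-898161 + 160988)*8936688 = -737173*8936688 = -6587885103024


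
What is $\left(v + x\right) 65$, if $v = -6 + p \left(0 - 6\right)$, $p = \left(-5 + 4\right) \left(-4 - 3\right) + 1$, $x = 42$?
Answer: $-780$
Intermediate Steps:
$p = 8$ ($p = \left(-1\right) \left(-7\right) + 1 = 7 + 1 = 8$)
$v = -54$ ($v = -6 + 8 \left(0 - 6\right) = -6 + 8 \left(-6\right) = -6 - 48 = -54$)
$\left(v + x\right) 65 = \left(-54 + 42\right) 65 = \left(-12\right) 65 = -780$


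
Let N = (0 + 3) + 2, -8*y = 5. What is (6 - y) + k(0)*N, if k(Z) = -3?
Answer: -67/8 ≈ -8.3750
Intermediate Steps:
y = -5/8 (y = -⅛*5 = -5/8 ≈ -0.62500)
N = 5 (N = 3 + 2 = 5)
(6 - y) + k(0)*N = (6 - 1*(-5/8)) - 3*5 = (6 + 5/8) - 15 = 53/8 - 15 = -67/8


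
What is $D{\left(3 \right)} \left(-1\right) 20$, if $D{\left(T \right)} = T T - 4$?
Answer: $-100$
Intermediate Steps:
$D{\left(T \right)} = -4 + T^{2}$ ($D{\left(T \right)} = T^{2} - 4 = -4 + T^{2}$)
$D{\left(3 \right)} \left(-1\right) 20 = \left(-4 + 3^{2}\right) \left(-1\right) 20 = \left(-4 + 9\right) \left(-1\right) 20 = 5 \left(-1\right) 20 = \left(-5\right) 20 = -100$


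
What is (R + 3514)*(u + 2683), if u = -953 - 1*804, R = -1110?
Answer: 2226104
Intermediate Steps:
u = -1757 (u = -953 - 804 = -1757)
(R + 3514)*(u + 2683) = (-1110 + 3514)*(-1757 + 2683) = 2404*926 = 2226104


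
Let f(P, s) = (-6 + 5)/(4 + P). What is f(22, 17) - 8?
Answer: -209/26 ≈ -8.0385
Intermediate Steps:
f(P, s) = -1/(4 + P)
f(22, 17) - 8 = -1/(4 + 22) - 8 = -1/26 - 8 = -209/26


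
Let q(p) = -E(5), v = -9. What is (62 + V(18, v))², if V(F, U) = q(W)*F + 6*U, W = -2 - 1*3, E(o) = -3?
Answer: 3844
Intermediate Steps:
W = -5 (W = -2 - 3 = -5)
q(p) = 3 (q(p) = -1*(-3) = 3)
V(F, U) = 3*F + 6*U
(62 + V(18, v))² = (62 + (3*18 + 6*(-9)))² = (62 + (54 - 54))² = (62 + 0)² = 62² = 3844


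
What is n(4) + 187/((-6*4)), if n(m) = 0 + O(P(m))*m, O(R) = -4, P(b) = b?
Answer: -571/24 ≈ -23.792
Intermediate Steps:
n(m) = -4*m (n(m) = 0 - 4*m = -4*m)
n(4) + 187/((-6*4)) = -4*4 + 187/((-6*4)) = -16 + 187/(-24) = -16 + 187*(-1/24) = -16 - 187/24 = -571/24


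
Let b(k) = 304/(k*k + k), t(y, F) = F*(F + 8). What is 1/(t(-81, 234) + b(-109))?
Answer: 2943/166656280 ≈ 1.7659e-5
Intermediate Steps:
t(y, F) = F*(8 + F)
b(k) = 304/(k + k²) (b(k) = 304/(k² + k) = 304/(k + k²))
1/(t(-81, 234) + b(-109)) = 1/(234*(8 + 234) + 304/(-109*(1 - 109))) = 1/(234*242 + 304*(-1/109)/(-108)) = 1/(56628 + 304*(-1/109)*(-1/108)) = 1/(56628 + 76/2943) = 1/(166656280/2943) = 2943/166656280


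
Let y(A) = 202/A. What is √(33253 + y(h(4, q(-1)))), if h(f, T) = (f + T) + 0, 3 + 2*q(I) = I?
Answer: 3*√3706 ≈ 182.63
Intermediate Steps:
q(I) = -3/2 + I/2
h(f, T) = T + f (h(f, T) = (T + f) + 0 = T + f)
√(33253 + y(h(4, q(-1)))) = √(33253 + 202/((-3/2 + (½)*(-1)) + 4)) = √(33253 + 202/((-3/2 - ½) + 4)) = √(33253 + 202/(-2 + 4)) = √(33253 + 202/2) = √(33253 + 202*(½)) = √(33253 + 101) = √33354 = 3*√3706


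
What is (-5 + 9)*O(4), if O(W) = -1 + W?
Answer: 12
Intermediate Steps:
(-5 + 9)*O(4) = (-5 + 9)*(-1 + 4) = 4*3 = 12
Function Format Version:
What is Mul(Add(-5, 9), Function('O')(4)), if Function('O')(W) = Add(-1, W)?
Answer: 12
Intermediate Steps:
Mul(Add(-5, 9), Function('O')(4)) = Mul(Add(-5, 9), Add(-1, 4)) = Mul(4, 3) = 12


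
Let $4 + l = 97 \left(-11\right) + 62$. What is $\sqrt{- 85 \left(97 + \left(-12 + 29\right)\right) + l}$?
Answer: $i \sqrt{10699} \approx 103.44 i$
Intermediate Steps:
$l = -1009$ ($l = -4 + \left(97 \left(-11\right) + 62\right) = -4 + \left(-1067 + 62\right) = -4 - 1005 = -1009$)
$\sqrt{- 85 \left(97 + \left(-12 + 29\right)\right) + l} = \sqrt{- 85 \left(97 + \left(-12 + 29\right)\right) - 1009} = \sqrt{- 85 \left(97 + 17\right) - 1009} = \sqrt{\left(-85\right) 114 - 1009} = \sqrt{-9690 - 1009} = \sqrt{-10699} = i \sqrt{10699}$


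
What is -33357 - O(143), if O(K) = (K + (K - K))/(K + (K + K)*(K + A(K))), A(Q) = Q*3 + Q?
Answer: -47733868/1431 ≈ -33357.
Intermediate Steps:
A(Q) = 4*Q (A(Q) = 3*Q + Q = 4*Q)
O(K) = K/(K + 10*K²) (O(K) = (K + (K - K))/(K + (K + K)*(K + 4*K)) = (K + 0)/(K + (2*K)*(5*K)) = K/(K + 10*K²))
-33357 - O(143) = -33357 - 1/(1 + 10*143) = -33357 - 1/(1 + 1430) = -33357 - 1/1431 = -47733868/1431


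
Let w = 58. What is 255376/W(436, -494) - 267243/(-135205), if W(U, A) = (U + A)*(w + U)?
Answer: -6717766411/968473415 ≈ -6.9364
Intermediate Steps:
W(U, A) = (58 + U)*(A + U) (W(U, A) = (U + A)*(58 + U) = (A + U)*(58 + U) = (58 + U)*(A + U))
255376/W(436, -494) - 267243/(-135205) = 255376/(436**2 + 58*(-494) + 58*436 - 494*436) - 267243/(-135205) = 255376/(190096 - 28652 + 25288 - 215384) - 267243*(-1/135205) = 255376/(-28652) + 267243/135205 = 255376*(-1/28652) + 267243/135205 = -63844/7163 + 267243/135205 = -6717766411/968473415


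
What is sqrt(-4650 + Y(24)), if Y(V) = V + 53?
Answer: I*sqrt(4573) ≈ 67.624*I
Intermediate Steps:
Y(V) = 53 + V
sqrt(-4650 + Y(24)) = sqrt(-4650 + (53 + 24)) = sqrt(-4650 + 77) = sqrt(-4573) = I*sqrt(4573)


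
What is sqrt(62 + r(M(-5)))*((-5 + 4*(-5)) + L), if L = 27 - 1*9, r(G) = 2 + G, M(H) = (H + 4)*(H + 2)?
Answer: -7*sqrt(67) ≈ -57.297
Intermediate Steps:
M(H) = (2 + H)*(4 + H) (M(H) = (4 + H)*(2 + H) = (2 + H)*(4 + H))
L = 18 (L = 27 - 9 = 18)
sqrt(62 + r(M(-5)))*((-5 + 4*(-5)) + L) = sqrt(62 + (2 + (8 + (-5)**2 + 6*(-5))))*((-5 + 4*(-5)) + 18) = sqrt(62 + (2 + (8 + 25 - 30)))*((-5 - 20) + 18) = sqrt(62 + (2 + 3))*(-25 + 18) = sqrt(62 + 5)*(-7) = sqrt(67)*(-7) = -7*sqrt(67)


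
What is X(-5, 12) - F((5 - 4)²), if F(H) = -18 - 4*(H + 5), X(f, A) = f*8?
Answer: 2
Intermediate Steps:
X(f, A) = 8*f
F(H) = -38 - 4*H (F(H) = -18 - 4*(5 + H) = -18 + (-20 - 4*H) = -38 - 4*H)
X(-5, 12) - F((5 - 4)²) = 8*(-5) - (-38 - 4*(5 - 4)²) = -40 - (-38 - 4*1²) = -40 - (-38 - 4*1) = -40 - (-38 - 4) = -40 - 1*(-42) = -40 + 42 = 2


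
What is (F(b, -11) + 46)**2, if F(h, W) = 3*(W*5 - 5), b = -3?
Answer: 17956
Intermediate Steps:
F(h, W) = -15 + 15*W (F(h, W) = 3*(5*W - 5) = 3*(-5 + 5*W) = -15 + 15*W)
(F(b, -11) + 46)**2 = ((-15 + 15*(-11)) + 46)**2 = ((-15 - 165) + 46)**2 = (-180 + 46)**2 = (-134)**2 = 17956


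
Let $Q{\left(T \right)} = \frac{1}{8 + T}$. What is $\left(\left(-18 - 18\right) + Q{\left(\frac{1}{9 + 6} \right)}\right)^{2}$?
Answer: $\frac{18844281}{14641} \approx 1287.1$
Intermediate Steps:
$\left(\left(-18 - 18\right) + Q{\left(\frac{1}{9 + 6} \right)}\right)^{2} = \left(\left(-18 - 18\right) + \frac{1}{8 + \frac{1}{9 + 6}}\right)^{2} = \left(\left(-18 - 18\right) + \frac{1}{8 + \frac{1}{15}}\right)^{2} = \left(-36 + \frac{1}{8 + \frac{1}{15}}\right)^{2} = \left(-36 + \frac{1}{\frac{121}{15}}\right)^{2} = \left(-36 + \frac{15}{121}\right)^{2} = \left(- \frac{4341}{121}\right)^{2} = \frac{18844281}{14641}$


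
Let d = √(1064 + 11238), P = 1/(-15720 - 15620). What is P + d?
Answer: -1/31340 + √12302 ≈ 110.91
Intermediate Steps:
P = -1/31340 (P = 1/(-31340) = -1/31340 ≈ -3.1908e-5)
d = √12302 ≈ 110.91
P + d = -1/31340 + √12302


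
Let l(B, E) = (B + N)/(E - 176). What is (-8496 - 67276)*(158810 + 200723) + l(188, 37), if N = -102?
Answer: -3786712292250/139 ≈ -2.7243e+10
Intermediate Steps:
l(B, E) = (-102 + B)/(-176 + E) (l(B, E) = (B - 102)/(E - 176) = (-102 + B)/(-176 + E))
(-8496 - 67276)*(158810 + 200723) + l(188, 37) = (-8496 - 67276)*(158810 + 200723) + (-102 + 188)/(-176 + 37) = -75772*359533 + 86/(-139) = -27242534476 - 1/139*86 = -27242534476 - 86/139 = -3786712292250/139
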